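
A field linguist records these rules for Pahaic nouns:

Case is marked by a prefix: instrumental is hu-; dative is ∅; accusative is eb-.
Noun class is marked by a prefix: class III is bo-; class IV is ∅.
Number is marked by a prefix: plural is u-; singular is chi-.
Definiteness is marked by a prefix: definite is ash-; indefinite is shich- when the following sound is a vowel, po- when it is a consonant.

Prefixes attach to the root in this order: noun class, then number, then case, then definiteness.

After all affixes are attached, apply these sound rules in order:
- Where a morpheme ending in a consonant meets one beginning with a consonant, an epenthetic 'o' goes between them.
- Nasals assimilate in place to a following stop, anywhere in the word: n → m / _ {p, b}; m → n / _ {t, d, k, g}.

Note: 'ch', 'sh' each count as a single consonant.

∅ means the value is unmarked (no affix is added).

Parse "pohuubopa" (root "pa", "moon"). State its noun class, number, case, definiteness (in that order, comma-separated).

Segment: po-hu-u-bo-pa.
noun class: bo- → class III.
number: u- → plural.
case: hu- → instrumental.
definiteness: shich/po- → indefinite.

class III, plural, instrumental, indefinite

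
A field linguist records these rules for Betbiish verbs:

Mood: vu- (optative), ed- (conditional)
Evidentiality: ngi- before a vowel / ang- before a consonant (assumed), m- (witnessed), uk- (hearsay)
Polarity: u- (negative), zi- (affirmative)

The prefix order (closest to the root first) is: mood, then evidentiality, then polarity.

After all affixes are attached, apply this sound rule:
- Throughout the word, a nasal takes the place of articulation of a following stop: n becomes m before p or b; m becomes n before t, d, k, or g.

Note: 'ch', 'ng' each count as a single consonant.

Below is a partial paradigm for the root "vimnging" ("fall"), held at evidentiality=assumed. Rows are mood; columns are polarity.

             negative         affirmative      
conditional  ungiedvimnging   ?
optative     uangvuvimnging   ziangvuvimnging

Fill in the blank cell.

Attach mood conditional ed- → edvimnging.
Attach evidentiality assumed ngi- (before vowel 'e') → ngiedvimnging.
Attach polarity affirmative zi- → zingiedvimnging.
Nasal assimilation: no change.

zingiedvimnging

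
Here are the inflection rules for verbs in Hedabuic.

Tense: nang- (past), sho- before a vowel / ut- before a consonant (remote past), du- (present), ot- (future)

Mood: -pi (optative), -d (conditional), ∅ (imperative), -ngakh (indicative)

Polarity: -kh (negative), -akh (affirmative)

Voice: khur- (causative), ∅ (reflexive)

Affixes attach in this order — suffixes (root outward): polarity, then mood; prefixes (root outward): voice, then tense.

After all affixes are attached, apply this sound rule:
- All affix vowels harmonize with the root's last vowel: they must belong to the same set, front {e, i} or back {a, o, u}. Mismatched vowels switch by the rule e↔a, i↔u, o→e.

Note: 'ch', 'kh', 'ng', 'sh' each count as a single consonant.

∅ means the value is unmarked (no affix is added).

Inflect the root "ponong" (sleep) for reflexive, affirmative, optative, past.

nangponongakhpu

voice = reflexive: zero marking, form stays ponong.
Attach tense past nang- → nangponong.
Attach polarity affirmative -akh → nangponongakh.
Attach mood optative -pi → nangponongakhpi.
Apply vowel harmony: nangponongakhpi → nangponongakhpu.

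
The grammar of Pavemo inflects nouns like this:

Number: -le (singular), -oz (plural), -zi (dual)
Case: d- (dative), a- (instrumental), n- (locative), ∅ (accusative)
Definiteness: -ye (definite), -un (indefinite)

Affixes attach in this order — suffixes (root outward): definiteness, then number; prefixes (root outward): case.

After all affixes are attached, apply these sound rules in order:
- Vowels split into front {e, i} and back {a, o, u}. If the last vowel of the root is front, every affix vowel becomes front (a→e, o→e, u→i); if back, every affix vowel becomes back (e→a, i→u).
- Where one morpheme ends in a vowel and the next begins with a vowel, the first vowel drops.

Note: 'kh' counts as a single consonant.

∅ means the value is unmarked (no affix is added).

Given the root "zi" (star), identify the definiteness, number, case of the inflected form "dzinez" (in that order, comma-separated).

Segment: d-zi-un-oz.
definiteness: -un → indefinite.
number: -oz → plural.
case: d- → dative.

indefinite, plural, dative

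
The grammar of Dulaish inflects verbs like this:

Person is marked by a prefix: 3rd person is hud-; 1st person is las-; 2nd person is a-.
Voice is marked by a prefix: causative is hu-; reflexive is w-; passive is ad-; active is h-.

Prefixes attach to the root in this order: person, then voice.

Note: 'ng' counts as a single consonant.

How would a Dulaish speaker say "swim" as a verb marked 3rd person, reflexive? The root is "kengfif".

whudkengfif

Attach person 3rd person hud- → hudkengfif.
Attach voice reflexive w- → whudkengfif.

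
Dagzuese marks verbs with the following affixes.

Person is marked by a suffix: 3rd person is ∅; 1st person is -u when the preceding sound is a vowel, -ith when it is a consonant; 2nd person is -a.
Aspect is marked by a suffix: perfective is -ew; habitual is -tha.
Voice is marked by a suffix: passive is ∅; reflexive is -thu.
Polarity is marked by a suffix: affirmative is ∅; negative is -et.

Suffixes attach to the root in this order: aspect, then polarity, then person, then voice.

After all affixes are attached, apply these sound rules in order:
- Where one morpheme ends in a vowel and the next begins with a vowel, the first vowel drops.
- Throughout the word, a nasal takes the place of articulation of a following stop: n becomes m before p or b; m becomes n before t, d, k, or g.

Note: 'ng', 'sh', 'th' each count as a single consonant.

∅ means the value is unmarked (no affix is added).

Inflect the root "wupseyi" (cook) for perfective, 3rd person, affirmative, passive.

wupseyew

Attach aspect perfective -ew → wupseyiew.
polarity = affirmative: zero marking, form stays wupseyiew.
person = 3rd person: zero marking, form stays wupseyiew.
voice = passive: zero marking, form stays wupseyiew.
Apply vowel deletion: wupseyiew → wupseyew.
Nasal assimilation: no change.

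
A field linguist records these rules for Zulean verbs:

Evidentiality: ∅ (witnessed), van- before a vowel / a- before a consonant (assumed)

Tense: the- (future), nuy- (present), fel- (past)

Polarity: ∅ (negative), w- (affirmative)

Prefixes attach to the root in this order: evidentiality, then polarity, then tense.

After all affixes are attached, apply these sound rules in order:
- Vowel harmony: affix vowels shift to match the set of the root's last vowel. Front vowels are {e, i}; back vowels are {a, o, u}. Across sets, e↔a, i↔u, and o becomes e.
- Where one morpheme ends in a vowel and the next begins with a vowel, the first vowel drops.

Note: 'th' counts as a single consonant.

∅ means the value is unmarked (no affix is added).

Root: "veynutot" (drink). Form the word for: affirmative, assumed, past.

falwaveynutot

Attach evidentiality assumed a- (before consonant 'v') → aveynutot.
Attach polarity affirmative w- → waveynutot.
Attach tense past fel- → felwaveynutot.
Apply vowel harmony: felwaveynutot → falwaveynutot.
Vowel deletion: no change.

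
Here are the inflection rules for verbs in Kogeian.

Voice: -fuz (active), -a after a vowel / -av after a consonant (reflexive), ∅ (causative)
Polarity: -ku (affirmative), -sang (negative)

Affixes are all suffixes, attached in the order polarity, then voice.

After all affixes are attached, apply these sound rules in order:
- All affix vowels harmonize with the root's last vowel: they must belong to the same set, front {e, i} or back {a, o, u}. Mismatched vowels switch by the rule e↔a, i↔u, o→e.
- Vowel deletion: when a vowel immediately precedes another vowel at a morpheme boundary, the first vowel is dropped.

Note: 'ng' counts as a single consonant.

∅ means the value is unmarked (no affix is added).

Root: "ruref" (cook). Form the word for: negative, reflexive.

Attach polarity negative -sang → rurefsang.
Attach voice reflexive -av (after consonant 'ng') → rurefsangav.
Apply vowel harmony: rurefsangav → rurefsengev.
Vowel deletion: no change.

rurefsengev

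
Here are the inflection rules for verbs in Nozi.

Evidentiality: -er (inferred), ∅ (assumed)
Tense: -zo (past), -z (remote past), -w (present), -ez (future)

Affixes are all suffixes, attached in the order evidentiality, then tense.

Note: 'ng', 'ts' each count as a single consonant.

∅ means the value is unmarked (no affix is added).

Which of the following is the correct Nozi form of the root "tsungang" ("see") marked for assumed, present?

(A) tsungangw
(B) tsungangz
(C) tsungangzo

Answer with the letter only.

A

evidentiality = assumed: zero marking, form stays tsungang.
Attach tense present -w → tsungangw.
So the correct form is tsungangw, option (A).
(B) tsungangz is wrong: it uses remote past instead of present for tense.
(C) tsungangzo is wrong: it uses past instead of present for tense.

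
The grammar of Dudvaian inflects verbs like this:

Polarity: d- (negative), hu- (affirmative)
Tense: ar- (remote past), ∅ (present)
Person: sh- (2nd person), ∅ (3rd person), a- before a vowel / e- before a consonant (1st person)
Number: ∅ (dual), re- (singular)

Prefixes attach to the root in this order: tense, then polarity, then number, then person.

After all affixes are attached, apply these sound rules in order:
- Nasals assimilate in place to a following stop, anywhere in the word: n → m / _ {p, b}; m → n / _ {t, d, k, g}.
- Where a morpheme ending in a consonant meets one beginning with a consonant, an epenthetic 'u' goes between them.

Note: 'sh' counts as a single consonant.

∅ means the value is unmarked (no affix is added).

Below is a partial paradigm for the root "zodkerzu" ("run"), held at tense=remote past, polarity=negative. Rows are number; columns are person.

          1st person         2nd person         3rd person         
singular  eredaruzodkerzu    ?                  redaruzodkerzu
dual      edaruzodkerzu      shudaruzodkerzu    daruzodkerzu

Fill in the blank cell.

shuredaruzodkerzu

Attach tense remote past ar- → arzodkerzu.
Attach polarity negative d- → darzodkerzu.
Attach number singular re- → redarzodkerzu.
Attach person 2nd person sh- → shredarzodkerzu.
Nasal assimilation: no change.
Apply epenthesis: shredarzodkerzu → shuredaruzodkerzu.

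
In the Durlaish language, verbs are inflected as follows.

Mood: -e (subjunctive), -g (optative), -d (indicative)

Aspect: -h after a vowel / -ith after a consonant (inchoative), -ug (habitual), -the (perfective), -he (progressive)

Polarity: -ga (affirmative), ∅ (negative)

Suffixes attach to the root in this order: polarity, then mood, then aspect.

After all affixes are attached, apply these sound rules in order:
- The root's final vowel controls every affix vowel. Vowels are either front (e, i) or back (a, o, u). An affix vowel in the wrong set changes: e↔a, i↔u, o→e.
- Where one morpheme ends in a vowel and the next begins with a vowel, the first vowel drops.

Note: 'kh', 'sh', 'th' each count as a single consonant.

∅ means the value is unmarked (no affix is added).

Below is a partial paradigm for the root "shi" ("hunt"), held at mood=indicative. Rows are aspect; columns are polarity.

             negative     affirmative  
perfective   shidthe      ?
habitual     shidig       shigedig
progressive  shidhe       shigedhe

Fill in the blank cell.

shigedthe

Attach polarity affirmative -ga → shiga.
Attach mood indicative -d → shigad.
Attach aspect perfective -the → shigadthe.
Apply vowel harmony: shigadthe → shigedthe.
Vowel deletion: no change.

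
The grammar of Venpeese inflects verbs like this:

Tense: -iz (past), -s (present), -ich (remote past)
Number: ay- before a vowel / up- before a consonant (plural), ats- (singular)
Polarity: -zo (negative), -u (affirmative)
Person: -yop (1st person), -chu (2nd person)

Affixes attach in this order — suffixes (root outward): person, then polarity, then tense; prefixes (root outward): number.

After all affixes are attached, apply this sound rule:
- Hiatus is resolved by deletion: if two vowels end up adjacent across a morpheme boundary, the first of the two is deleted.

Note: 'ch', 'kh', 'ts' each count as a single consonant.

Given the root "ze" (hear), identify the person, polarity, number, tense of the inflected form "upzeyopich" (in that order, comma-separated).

Segment: up-ze-yop-u-ich.
person: -yop → 1st person.
polarity: -u → affirmative.
number: ay/up- → plural.
tense: -ich → remote past.

1st person, affirmative, plural, remote past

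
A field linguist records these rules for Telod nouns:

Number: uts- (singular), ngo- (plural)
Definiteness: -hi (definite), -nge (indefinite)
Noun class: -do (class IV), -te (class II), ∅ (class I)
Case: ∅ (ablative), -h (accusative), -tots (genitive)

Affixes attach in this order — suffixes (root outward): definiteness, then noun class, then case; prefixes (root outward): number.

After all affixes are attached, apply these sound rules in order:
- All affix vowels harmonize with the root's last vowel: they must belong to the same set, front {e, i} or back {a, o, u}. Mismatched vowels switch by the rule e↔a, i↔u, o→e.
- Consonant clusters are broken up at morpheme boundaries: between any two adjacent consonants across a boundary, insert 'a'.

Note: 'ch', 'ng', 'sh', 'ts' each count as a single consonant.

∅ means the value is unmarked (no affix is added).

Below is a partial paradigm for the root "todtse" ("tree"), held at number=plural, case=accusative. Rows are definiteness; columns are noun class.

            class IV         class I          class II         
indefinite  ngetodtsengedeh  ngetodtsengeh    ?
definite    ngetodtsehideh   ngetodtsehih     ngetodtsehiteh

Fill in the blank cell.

ngetodtsengeteh

Attach definiteness indefinite -nge → todtsenge.
Attach noun class class II -te → todtsengete.
Attach number plural ngo- → ngotodtsengete.
Attach case accusative -h → ngotodtsengeteh.
Apply vowel harmony: ngotodtsengeteh → ngetodtsengeteh.
Epenthesis: no change.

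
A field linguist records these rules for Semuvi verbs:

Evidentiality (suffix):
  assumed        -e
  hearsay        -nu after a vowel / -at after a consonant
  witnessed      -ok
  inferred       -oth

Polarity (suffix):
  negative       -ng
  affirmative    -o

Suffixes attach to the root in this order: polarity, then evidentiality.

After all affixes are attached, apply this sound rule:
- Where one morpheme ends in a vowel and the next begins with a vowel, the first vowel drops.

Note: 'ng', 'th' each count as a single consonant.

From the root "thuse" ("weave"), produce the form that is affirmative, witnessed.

Attach polarity affirmative -o → thuseo.
Attach evidentiality witnessed -ok → thuseook.
Apply vowel deletion: thuseook → thusok.

thusok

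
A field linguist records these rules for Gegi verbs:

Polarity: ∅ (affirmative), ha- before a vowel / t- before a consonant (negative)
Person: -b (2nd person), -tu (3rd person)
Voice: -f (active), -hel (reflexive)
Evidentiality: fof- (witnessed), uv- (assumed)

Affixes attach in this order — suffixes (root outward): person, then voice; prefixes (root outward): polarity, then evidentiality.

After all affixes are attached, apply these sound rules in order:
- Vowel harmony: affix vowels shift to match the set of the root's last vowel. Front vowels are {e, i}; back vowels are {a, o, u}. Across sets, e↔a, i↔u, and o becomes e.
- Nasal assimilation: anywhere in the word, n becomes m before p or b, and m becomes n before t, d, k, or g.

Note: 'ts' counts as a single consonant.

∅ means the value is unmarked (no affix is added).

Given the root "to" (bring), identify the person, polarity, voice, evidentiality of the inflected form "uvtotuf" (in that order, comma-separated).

3rd person, affirmative, active, assumed

Segment: uv-to-tu-f.
person: -tu → 3rd person.
polarity: ∅ → affirmative.
voice: -f → active.
evidentiality: uv- → assumed.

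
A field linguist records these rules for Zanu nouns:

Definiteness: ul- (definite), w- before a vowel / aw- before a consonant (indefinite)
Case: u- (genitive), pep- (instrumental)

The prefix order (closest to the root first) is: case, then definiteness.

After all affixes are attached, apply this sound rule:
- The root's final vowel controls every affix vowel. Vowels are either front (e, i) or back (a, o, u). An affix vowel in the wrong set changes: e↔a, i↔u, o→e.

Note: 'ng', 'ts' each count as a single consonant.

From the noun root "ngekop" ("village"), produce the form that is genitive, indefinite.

wungekop

Attach case genitive u- → ungekop.
Attach definiteness indefinite w- (before vowel 'u') → wungekop.
Vowel harmony: no change.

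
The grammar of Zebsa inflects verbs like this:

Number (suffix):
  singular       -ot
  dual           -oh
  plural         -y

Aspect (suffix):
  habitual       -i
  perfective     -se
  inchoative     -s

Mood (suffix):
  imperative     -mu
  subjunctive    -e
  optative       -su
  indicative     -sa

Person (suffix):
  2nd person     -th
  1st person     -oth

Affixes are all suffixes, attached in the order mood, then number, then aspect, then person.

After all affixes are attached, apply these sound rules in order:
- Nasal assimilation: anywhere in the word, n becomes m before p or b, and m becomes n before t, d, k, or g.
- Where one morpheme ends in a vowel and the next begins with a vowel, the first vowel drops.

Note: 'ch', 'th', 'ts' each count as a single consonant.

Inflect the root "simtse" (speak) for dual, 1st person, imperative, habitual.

Attach mood imperative -mu → simtsemu.
Attach number dual -oh → simtsemuoh.
Attach aspect habitual -i → simtsemuohi.
Attach person 1st person -oth → simtsemuohioth.
Nasal assimilation: no change.
Apply vowel deletion: simtsemuohioth → simtsemohoth.

simtsemohoth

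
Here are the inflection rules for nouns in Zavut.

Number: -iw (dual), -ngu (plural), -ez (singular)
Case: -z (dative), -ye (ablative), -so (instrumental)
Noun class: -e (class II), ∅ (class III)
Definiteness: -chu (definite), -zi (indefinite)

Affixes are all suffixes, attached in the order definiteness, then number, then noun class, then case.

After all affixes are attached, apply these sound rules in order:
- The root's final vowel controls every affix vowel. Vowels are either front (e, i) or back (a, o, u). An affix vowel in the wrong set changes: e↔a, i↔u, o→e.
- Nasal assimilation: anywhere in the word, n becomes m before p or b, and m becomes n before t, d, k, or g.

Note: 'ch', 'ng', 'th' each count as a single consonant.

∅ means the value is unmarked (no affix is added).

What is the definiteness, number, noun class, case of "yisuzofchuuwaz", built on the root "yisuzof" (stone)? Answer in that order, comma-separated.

definite, dual, class II, dative

Segment: yisuzof-chu-iw-e-z.
definiteness: -chu → definite.
number: -iw → dual.
noun class: -e → class II.
case: -z → dative.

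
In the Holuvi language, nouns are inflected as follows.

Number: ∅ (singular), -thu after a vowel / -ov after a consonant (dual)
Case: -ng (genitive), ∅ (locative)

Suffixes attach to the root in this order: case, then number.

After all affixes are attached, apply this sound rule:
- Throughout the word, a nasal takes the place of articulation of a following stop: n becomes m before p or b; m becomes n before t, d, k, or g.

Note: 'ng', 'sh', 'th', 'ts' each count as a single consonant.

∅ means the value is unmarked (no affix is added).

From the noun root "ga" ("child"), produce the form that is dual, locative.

gathu

case = locative: zero marking, form stays ga.
Attach number dual -thu (after vowel 'a') → gathu.
Nasal assimilation: no change.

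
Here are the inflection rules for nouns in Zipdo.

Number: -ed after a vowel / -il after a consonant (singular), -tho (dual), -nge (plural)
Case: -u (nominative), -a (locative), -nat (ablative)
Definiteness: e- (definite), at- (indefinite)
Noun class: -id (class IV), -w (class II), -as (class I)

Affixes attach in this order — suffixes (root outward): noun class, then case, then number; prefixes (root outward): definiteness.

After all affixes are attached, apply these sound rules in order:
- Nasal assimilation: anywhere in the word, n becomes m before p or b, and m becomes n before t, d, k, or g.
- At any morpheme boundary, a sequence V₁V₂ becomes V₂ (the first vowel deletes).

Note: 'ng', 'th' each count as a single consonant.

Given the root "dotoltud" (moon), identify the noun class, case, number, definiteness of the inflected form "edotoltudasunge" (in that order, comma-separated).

Segment: e-dotoltud-as-u-nge.
noun class: -as → class I.
case: -u → nominative.
number: -nge → plural.
definiteness: e- → definite.

class I, nominative, plural, definite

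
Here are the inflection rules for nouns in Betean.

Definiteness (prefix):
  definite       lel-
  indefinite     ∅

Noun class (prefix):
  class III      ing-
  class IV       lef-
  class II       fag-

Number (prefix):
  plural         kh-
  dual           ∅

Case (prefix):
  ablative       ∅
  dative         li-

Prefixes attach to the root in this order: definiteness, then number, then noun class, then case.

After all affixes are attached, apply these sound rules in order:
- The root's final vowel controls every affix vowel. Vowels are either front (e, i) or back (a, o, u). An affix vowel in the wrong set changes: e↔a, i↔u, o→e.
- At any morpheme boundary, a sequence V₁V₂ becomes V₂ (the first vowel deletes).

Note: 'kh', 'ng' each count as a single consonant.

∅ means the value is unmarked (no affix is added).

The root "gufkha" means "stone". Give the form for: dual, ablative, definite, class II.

Attach definiteness definite lel- → lelgufkha.
number = dual: zero marking, form stays lelgufkha.
Attach noun class class II fag- → faglelgufkha.
case = ablative: zero marking, form stays faglelgufkha.
Apply vowel harmony: faglelgufkha → faglalgufkha.
Vowel deletion: no change.

faglalgufkha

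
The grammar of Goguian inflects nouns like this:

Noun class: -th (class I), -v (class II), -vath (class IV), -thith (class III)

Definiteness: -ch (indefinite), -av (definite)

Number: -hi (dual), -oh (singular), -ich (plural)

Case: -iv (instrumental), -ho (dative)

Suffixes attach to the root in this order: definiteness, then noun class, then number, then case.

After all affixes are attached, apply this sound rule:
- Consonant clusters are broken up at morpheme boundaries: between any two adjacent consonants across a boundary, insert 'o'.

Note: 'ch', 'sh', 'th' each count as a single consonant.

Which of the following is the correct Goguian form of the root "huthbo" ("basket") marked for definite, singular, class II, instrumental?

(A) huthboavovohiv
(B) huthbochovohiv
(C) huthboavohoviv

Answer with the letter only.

A

Attach definiteness definite -av → huthboav.
Attach noun class class II -v → huthboavv.
Attach number singular -oh → huthboavvoh.
Attach case instrumental -iv → huthboavvohiv.
Apply epenthesis: huthboavvohiv → huthboavovohiv.
So the correct form is huthboavovohiv, option (A).
(B) huthbochovohiv is wrong: it uses indefinite instead of definite for definiteness.
(C) huthboavohoviv is wrong: it has the affixes in the wrong order.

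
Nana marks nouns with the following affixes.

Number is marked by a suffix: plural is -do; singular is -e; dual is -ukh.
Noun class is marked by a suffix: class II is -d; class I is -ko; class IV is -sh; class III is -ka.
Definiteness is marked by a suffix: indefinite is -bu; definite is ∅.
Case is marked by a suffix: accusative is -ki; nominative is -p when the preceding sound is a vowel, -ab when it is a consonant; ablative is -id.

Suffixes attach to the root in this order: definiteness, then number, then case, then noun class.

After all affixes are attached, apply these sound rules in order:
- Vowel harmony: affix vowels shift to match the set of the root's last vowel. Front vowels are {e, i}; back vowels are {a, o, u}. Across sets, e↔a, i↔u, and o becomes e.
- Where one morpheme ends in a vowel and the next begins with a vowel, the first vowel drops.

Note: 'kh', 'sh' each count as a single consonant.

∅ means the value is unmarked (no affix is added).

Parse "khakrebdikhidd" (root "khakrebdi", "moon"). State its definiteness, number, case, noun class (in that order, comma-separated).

Segment: khakrebdi-ukh-id-d.
definiteness: ∅ → definite.
number: -ukh → dual.
case: -id → ablative.
noun class: -d → class II.

definite, dual, ablative, class II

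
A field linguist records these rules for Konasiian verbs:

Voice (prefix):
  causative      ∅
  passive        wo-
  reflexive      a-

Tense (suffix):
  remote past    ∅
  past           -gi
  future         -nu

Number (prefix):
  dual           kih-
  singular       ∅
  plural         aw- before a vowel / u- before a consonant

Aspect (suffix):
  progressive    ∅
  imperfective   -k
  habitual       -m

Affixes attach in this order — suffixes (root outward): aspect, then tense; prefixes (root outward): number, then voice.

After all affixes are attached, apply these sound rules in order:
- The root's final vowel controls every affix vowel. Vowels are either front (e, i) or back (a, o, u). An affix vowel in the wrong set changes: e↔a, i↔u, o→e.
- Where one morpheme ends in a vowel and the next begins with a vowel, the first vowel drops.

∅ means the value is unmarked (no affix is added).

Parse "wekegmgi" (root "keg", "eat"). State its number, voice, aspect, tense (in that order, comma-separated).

singular, passive, habitual, past

Segment: wo-keg-m-gi.
number: ∅ → singular.
voice: wo- → passive.
aspect: -m → habitual.
tense: -gi → past.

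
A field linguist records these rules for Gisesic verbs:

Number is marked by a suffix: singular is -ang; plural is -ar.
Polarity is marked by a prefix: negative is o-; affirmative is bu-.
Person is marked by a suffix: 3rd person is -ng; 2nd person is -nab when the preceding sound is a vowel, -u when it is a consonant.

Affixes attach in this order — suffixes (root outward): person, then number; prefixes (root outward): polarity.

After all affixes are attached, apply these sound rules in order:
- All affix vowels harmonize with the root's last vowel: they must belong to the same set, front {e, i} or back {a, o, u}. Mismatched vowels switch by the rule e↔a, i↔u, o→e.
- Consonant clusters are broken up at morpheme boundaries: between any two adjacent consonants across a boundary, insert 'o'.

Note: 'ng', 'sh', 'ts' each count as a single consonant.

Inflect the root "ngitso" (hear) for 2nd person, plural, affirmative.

Attach person 2nd person -nab (after vowel 'o') → ngitsonab.
Attach polarity affirmative bu- → bungitsonab.
Attach number plural -ar → bungitsonabar.
Vowel harmony: no change.
Epenthesis: no change.

bungitsonabar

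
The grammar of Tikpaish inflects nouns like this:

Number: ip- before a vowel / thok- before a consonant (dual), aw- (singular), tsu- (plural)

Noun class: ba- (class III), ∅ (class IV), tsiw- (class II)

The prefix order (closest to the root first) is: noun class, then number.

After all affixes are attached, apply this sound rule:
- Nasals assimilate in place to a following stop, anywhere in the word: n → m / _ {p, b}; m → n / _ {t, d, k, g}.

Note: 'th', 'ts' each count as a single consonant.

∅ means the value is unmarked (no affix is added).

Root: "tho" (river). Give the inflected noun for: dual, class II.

thoktsiwtho

Attach noun class class II tsiw- → tsiwtho.
Attach number dual thok- (before consonant 'ts') → thoktsiwtho.
Nasal assimilation: no change.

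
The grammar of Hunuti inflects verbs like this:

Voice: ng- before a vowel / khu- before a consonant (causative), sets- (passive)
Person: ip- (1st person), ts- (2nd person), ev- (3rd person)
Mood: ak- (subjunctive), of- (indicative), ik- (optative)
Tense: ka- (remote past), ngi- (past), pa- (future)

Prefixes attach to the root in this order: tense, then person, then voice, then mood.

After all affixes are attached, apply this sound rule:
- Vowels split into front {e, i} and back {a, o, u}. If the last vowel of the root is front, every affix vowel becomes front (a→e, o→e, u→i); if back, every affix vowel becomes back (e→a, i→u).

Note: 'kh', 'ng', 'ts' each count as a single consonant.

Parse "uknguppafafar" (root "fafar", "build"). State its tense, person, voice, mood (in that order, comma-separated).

Segment: ik-ng-ip-pa-fafar.
tense: pa- → future.
person: ip- → 1st person.
voice: ng/khu- → causative.
mood: ik- → optative.

future, 1st person, causative, optative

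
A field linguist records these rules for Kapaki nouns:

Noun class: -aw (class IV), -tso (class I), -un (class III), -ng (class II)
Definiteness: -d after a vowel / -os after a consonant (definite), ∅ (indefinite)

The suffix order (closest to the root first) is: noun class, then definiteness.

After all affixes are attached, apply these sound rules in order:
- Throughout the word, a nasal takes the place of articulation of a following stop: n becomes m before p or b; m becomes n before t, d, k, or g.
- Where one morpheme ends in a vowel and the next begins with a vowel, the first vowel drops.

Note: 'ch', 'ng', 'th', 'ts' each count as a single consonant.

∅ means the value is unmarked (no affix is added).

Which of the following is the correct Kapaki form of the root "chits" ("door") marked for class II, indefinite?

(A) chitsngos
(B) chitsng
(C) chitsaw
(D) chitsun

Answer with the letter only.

Attach noun class class II -ng → chitsng.
definiteness = indefinite: zero marking, form stays chitsng.
Nasal assimilation: no change.
Vowel deletion: no change.
So the correct form is chitsng, option (B).
(C) chitsaw is wrong: it uses class IV instead of class II for noun class.
(D) chitsun is wrong: it uses class III instead of class II for noun class.
(A) chitsngos is wrong: it uses definite instead of indefinite for definiteness.

B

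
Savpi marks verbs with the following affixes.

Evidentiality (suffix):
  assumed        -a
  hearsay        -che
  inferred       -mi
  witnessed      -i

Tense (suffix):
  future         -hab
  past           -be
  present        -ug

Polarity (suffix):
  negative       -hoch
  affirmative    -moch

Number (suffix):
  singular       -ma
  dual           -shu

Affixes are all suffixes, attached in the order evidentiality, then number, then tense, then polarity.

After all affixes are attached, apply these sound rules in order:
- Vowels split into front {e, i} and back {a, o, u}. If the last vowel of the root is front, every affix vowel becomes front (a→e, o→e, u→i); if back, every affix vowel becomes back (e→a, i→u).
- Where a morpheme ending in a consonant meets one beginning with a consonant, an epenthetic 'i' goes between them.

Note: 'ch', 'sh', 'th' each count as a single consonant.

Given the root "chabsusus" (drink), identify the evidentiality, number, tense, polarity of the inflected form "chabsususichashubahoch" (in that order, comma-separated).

hearsay, dual, past, negative

Segment: chabsusus-che-shu-be-hoch.
evidentiality: -che → hearsay.
number: -shu → dual.
tense: -be → past.
polarity: -hoch → negative.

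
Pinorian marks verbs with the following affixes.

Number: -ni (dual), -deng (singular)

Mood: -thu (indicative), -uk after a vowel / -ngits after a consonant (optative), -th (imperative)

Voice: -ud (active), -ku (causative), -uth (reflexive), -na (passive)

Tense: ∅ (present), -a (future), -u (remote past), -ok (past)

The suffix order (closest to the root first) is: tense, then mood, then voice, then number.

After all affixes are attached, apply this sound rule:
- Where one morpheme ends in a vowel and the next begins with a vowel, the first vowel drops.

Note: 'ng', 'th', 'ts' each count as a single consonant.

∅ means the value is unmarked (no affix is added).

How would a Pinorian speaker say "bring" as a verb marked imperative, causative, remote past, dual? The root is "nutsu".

Attach tense remote past -u → nutsuu.
Attach mood imperative -th → nutsuuth.
Attach voice causative -ku → nutsuuthku.
Attach number dual -ni → nutsuuthkuni.
Apply vowel deletion: nutsuuthkuni → nutsuthkuni.

nutsuthkuni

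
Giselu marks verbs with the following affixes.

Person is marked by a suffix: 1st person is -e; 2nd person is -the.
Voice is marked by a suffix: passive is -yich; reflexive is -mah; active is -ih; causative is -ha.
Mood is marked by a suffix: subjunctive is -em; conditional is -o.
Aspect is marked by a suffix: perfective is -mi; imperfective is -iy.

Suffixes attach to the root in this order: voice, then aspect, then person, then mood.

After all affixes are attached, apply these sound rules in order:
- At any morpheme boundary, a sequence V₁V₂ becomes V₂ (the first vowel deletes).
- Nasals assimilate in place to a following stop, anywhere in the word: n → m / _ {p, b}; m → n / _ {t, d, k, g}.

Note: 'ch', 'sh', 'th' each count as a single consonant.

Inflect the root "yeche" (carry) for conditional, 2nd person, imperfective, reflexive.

yechemahiytho

Attach voice reflexive -mah → yechemah.
Attach aspect imperfective -iy → yechemahiy.
Attach person 2nd person -the → yechemahiythe.
Attach mood conditional -o → yechemahiytheo.
Apply vowel deletion: yechemahiytheo → yechemahiytho.
Nasal assimilation: no change.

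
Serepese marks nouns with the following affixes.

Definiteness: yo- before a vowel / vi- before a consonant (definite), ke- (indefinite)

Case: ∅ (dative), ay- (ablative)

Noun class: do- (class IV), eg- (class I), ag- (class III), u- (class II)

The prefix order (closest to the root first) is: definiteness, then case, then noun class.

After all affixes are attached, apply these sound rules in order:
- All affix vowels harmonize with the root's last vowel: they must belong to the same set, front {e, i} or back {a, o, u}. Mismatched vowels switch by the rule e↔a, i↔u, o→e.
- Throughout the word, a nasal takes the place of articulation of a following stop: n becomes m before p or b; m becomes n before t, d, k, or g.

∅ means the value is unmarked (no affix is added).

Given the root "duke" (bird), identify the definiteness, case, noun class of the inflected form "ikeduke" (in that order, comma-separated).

Segment: u-ke-duke.
definiteness: ke- → indefinite.
case: ∅ → dative.
noun class: u- → class II.

indefinite, dative, class II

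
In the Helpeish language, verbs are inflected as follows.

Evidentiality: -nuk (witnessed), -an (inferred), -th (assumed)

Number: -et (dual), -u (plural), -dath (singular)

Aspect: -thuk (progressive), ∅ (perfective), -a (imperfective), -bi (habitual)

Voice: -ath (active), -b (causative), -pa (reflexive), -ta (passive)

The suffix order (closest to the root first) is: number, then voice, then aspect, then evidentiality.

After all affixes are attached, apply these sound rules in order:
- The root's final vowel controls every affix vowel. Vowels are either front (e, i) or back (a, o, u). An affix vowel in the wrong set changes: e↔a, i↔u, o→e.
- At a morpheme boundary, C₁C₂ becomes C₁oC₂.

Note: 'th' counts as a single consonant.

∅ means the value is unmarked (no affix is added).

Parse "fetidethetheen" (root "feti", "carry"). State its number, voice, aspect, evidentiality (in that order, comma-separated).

Segment: feti-dath-ath-a-an.
number: -dath → singular.
voice: -ath → active.
aspect: -a → imperfective.
evidentiality: -an → inferred.

singular, active, imperfective, inferred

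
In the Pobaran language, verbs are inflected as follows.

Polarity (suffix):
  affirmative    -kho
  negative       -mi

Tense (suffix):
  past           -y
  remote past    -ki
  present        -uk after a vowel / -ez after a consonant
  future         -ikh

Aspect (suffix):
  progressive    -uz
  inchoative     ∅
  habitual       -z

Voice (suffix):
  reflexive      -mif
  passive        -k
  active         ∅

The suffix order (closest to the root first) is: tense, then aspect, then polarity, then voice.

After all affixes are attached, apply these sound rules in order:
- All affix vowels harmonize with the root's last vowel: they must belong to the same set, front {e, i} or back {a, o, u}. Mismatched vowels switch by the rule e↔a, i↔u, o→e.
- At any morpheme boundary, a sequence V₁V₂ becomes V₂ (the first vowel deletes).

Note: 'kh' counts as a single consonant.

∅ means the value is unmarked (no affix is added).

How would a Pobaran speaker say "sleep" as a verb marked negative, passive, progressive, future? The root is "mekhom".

Attach tense future -ikh → mekhomikh.
Attach aspect progressive -uz → mekhomikhuz.
Attach polarity negative -mi → mekhomikhuzmi.
Attach voice passive -k → mekhomikhuzmik.
Apply vowel harmony: mekhomikhuzmik → mekhomukhuzmuk.
Vowel deletion: no change.

mekhomukhuzmuk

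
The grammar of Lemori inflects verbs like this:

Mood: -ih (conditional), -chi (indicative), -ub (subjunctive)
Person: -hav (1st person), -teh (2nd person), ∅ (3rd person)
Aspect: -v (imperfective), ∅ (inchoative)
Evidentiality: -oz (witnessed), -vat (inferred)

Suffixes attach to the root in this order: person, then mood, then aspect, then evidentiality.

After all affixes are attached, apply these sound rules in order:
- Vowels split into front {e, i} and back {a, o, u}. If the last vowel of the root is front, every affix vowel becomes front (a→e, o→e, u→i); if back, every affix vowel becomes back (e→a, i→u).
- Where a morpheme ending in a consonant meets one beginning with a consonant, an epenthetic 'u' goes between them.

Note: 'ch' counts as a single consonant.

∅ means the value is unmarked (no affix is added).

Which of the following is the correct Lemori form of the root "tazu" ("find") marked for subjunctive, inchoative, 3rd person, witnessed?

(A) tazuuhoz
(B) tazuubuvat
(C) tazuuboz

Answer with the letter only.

C

person = 3rd person: zero marking, form stays tazu.
Attach mood subjunctive -ub → tazuub.
aspect = inchoative: zero marking, form stays tazuub.
Attach evidentiality witnessed -oz → tazuuboz.
Vowel harmony: no change.
Epenthesis: no change.
So the correct form is tazuuboz, option (C).
(B) tazuubuvat is wrong: it uses inferred instead of witnessed for evidentiality.
(A) tazuuhoz is wrong: it uses conditional instead of subjunctive for mood.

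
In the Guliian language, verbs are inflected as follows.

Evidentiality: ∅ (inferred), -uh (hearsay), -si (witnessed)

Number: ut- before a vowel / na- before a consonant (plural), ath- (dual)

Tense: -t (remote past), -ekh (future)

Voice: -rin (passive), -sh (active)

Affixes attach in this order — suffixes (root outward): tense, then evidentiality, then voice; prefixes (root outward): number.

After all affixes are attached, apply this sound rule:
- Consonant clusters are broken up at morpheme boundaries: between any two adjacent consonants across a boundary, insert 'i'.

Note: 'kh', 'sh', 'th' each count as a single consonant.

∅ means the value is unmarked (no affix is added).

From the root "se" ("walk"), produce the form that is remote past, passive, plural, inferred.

Attach tense remote past -t → set.
evidentiality = inferred: zero marking, form stays set.
Attach number plural na- (before consonant 's') → naset.
Attach voice passive -rin → nasetrin.
Apply epenthesis: nasetrin → nasetirin.

nasetirin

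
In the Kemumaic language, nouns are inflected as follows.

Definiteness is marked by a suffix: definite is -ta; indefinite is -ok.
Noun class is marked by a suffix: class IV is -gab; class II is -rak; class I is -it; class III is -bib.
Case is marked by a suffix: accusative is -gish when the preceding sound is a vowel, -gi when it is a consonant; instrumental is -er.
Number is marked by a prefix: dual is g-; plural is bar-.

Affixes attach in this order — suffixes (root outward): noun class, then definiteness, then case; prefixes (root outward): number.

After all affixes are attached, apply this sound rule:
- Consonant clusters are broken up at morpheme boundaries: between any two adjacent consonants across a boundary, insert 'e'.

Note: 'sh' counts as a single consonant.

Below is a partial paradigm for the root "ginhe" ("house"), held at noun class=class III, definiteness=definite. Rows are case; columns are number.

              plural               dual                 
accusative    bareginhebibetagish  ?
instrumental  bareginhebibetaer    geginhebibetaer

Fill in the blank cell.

geginhebibetagish

Attach number dual g- → gginhe.
Attach noun class class III -bib → gginhebib.
Attach definiteness definite -ta → gginhebibta.
Attach case accusative -gish (after vowel 'a') → gginhebibtagish.
Apply epenthesis: gginhebibtagish → geginhebibetagish.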